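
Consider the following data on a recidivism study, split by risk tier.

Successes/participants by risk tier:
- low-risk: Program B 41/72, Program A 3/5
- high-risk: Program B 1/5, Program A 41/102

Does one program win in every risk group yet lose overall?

Low-risk: Program B 41/72 = 56.9%, Program A 3/5 = 60.0% → Program A
High-risk: Program B 1/5 = 20.0%, Program A 41/102 = 40.2% → Program A
Overall: Program B 42/77 = 54.5%, Program A 44/107 = 41.1% → Program B
Program A wins each risk group but Program B wins overall — the comparison reverses. Program A's participants skew toward high-risk, which has a lower base rate.

Yes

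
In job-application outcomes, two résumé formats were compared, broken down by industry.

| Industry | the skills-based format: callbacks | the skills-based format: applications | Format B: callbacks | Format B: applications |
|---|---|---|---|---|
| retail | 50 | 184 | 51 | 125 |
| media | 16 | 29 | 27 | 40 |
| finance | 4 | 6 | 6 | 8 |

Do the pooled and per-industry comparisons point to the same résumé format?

Retail: the skills-based format 50/184 = 27.2%, Format B 51/125 = 40.8% → Format B
Media: the skills-based format 16/29 = 55.2%, Format B 27/40 = 67.5% → Format B
Finance: the skills-based format 4/6 = 66.7%, Format B 6/8 = 75.0% → Format B
Overall: the skills-based format 70/219 = 32.0%, Format B 84/173 = 48.6% → Format B
Format B wins overall and in every industry group — no reversal.

Yes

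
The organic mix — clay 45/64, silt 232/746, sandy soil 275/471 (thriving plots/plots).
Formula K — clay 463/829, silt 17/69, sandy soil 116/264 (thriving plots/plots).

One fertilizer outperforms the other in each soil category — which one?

the organic mix

Clay: the organic mix 45/64 = 70.3%, Formula K 463/829 = 55.9% → the organic mix
Silt: the organic mix 232/746 = 31.1%, Formula K 17/69 = 24.6% → the organic mix
Sandy soil: the organic mix 275/471 = 58.4%, Formula K 116/264 = 43.9% → the organic mix
The organic mix has the higher rate in all 3 groups.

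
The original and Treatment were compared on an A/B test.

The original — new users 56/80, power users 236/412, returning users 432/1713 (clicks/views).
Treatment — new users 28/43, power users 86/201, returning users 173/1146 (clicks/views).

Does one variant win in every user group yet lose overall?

New users: the original 56/80 = 70.0%, Treatment 28/43 = 65.1% → the original
Power users: the original 236/412 = 57.3%, Treatment 86/201 = 42.8% → the original
Returning users: the original 432/1713 = 25.2%, Treatment 173/1146 = 15.1% → the original
Overall: the original 724/2205 = 32.8%, Treatment 287/1390 = 20.6% → the original
The original wins overall and in every user group — no reversal.

No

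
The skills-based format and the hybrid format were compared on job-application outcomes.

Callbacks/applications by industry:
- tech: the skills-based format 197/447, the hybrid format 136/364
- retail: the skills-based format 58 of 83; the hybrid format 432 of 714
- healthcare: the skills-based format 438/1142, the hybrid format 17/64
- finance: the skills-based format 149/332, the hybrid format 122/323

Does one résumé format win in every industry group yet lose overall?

Yes

Tech: the skills-based format 197/447 = 44.1%, the hybrid format 136/364 = 37.4% → the skills-based format
Retail: the skills-based format 58/83 = 69.9%, the hybrid format 432/714 = 60.5% → the skills-based format
Healthcare: the skills-based format 438/1142 = 38.4%, the hybrid format 17/64 = 26.6% → the skills-based format
Finance: the skills-based format 149/332 = 44.9%, the hybrid format 122/323 = 37.8% → the skills-based format
Overall: the skills-based format 842/2004 = 42.0%, the hybrid format 707/1465 = 48.3% → the hybrid format
The skills-based format wins each industry group but the hybrid format wins overall — the comparison reverses. The skills-based format's applications skew toward healthcare, which has a lower base rate.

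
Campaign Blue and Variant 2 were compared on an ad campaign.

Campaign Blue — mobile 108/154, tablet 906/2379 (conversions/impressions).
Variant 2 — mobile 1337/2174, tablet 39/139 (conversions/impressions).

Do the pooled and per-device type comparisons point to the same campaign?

No

Mobile: Campaign Blue 108/154 = 70.1%, Variant 2 1337/2174 = 61.5% → Campaign Blue
Tablet: Campaign Blue 906/2379 = 38.1%, Variant 2 39/139 = 28.1% → Campaign Blue
Overall: Campaign Blue 1014/2533 = 40.0%, Variant 2 1376/2313 = 59.5% → Variant 2
Campaign Blue wins each device group but Variant 2 wins overall — the comparison reverses. Campaign Blue's impressions skew toward tablet, which has a lower base rate.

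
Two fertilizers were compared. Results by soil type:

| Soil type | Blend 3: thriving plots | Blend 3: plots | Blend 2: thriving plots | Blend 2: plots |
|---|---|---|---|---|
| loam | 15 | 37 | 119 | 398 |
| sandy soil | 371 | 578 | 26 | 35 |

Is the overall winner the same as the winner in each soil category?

No

Loam: Blend 3 15/37 = 40.5%, Blend 2 119/398 = 29.9% → Blend 3
Sandy soil: Blend 3 371/578 = 64.2%, Blend 2 26/35 = 74.3% → Blend 2
Overall: Blend 3 386/615 = 62.8%, Blend 2 145/433 = 33.5% → Blend 3
Neither sweeps: Blend 3 wins 1 of 2 groups, Blend 2 wins 1. Blend 3 wins overall but not every group — no Simpson reversal.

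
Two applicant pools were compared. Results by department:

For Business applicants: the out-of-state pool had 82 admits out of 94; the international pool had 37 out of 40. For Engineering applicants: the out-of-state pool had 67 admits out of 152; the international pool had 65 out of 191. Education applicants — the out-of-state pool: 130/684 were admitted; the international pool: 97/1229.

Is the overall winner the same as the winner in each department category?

No

Business: the out-of-state pool 82/94 = 87.2%, the international pool 37/40 = 92.5% → the international pool
Engineering: the out-of-state pool 67/152 = 44.1%, the international pool 65/191 = 34.0% → the out-of-state pool
Education: the out-of-state pool 130/684 = 19.0%, the international pool 97/1229 = 7.9% → the out-of-state pool
Overall: the out-of-state pool 279/930 = 30.0%, the international pool 199/1460 = 13.6% → the out-of-state pool
Neither sweeps: the out-of-state pool wins 2 of 3 groups, the international pool wins 1. The out-of-state pool wins overall but not every group — no Simpson reversal.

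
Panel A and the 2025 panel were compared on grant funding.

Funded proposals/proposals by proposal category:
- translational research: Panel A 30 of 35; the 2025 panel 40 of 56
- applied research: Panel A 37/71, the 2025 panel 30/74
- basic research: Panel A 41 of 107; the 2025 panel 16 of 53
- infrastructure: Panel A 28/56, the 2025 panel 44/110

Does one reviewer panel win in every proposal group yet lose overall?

Translational research: Panel A 30/35 = 85.7%, the 2025 panel 40/56 = 71.4% → Panel A
Applied research: Panel A 37/71 = 52.1%, the 2025 panel 30/74 = 40.5% → Panel A
Basic research: Panel A 41/107 = 38.3%, the 2025 panel 16/53 = 30.2% → Panel A
Infrastructure: Panel A 28/56 = 50.0%, the 2025 panel 44/110 = 40.0% → Panel A
Overall: Panel A 136/269 = 50.6%, the 2025 panel 130/293 = 44.4% → Panel A
Panel A wins overall and in every proposal group — no reversal.

No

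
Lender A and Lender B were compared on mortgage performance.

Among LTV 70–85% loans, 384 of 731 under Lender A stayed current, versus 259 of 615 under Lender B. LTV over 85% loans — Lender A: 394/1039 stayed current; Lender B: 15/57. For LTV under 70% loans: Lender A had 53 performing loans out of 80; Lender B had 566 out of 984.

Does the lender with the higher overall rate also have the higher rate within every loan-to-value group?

No

LTV 70–85%: Lender A 384/731 = 52.5%, Lender B 259/615 = 42.1% → Lender A
LTV over 85%: Lender A 394/1039 = 37.9%, Lender B 15/57 = 26.3% → Lender A
LTV under 70%: Lender A 53/80 = 66.2%, Lender B 566/984 = 57.5% → Lender A
Overall: Lender A 831/1850 = 44.9%, Lender B 840/1656 = 50.7% → Lender B
Lender A wins each loan-to-value group but Lender B wins overall — the comparison reverses. Lender A's loans skew toward LTV over 85%, which has a lower base rate.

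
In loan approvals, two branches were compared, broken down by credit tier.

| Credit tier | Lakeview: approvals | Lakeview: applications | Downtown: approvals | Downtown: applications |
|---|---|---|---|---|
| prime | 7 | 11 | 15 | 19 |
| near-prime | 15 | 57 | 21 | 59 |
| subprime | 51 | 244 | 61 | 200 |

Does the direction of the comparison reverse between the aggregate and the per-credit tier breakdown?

Prime: Lakeview 7/11 = 63.6%, Downtown 15/19 = 78.9% → Downtown
Near-prime: Lakeview 15/57 = 26.3%, Downtown 21/59 = 35.6% → Downtown
Subprime: Lakeview 51/244 = 20.9%, Downtown 61/200 = 30.5% → Downtown
Overall: Lakeview 73/312 = 23.4%, Downtown 97/278 = 34.9% → Downtown
Downtown wins overall and in every credit group — no reversal.

No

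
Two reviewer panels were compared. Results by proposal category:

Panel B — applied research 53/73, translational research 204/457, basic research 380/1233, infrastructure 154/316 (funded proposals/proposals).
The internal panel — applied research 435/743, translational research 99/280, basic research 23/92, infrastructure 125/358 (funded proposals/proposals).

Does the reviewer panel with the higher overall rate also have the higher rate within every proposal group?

No

Applied research: Panel B 53/73 = 72.6%, the internal panel 435/743 = 58.5% → Panel B
Translational research: Panel B 204/457 = 44.6%, the internal panel 99/280 = 35.4% → Panel B
Basic research: Panel B 380/1233 = 30.8%, the internal panel 23/92 = 25.0% → Panel B
Infrastructure: Panel B 154/316 = 48.7%, the internal panel 125/358 = 34.9% → Panel B
Overall: Panel B 791/2079 = 38.0%, the internal panel 682/1473 = 46.3% → the internal panel
Panel B wins each proposal group but the internal panel wins overall — the comparison reverses. Panel B's proposals skew toward basic research, which has a lower base rate.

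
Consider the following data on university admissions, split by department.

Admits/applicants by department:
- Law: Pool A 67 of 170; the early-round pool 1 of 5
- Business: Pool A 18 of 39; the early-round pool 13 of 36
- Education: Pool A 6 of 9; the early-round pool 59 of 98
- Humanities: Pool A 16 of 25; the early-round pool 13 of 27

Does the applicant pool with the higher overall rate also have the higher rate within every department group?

No

Law: Pool A 67/170 = 39.4%, the early-round pool 1/5 = 20.0% → Pool A
Business: Pool A 18/39 = 46.2%, the early-round pool 13/36 = 36.1% → Pool A
Education: Pool A 6/9 = 66.7%, the early-round pool 59/98 = 60.2% → Pool A
Humanities: Pool A 16/25 = 64.0%, the early-round pool 13/27 = 48.1% → Pool A
Overall: Pool A 107/243 = 44.0%, the early-round pool 86/166 = 51.8% → the early-round pool
Pool A wins each department group but the early-round pool wins overall — the comparison reverses. Pool A's applicants skew toward Law, which has a lower base rate.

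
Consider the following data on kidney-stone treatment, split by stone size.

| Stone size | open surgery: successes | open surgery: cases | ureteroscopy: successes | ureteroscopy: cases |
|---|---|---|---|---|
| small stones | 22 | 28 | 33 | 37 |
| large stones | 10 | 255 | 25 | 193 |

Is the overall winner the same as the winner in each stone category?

Small stones: open surgery 22/28 = 78.6%, ureteroscopy 33/37 = 89.2% → ureteroscopy
Large stones: open surgery 10/255 = 3.9%, ureteroscopy 25/193 = 13.0% → ureteroscopy
Overall: open surgery 32/283 = 11.3%, ureteroscopy 58/230 = 25.2% → ureteroscopy
Ureteroscopy wins overall and in every stone group — no reversal.

Yes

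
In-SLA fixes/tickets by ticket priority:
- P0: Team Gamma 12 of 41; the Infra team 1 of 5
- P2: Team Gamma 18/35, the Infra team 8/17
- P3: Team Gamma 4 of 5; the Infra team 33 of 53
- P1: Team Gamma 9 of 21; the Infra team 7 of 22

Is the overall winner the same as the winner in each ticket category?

P0: Team Gamma 12/41 = 29.3%, the Infra team 1/5 = 20.0% → Team Gamma
P2: Team Gamma 18/35 = 51.4%, the Infra team 8/17 = 47.1% → Team Gamma
P3: Team Gamma 4/5 = 80.0%, the Infra team 33/53 = 62.3% → Team Gamma
P1: Team Gamma 9/21 = 42.9%, the Infra team 7/22 = 31.8% → Team Gamma
Overall: Team Gamma 43/102 = 42.2%, the Infra team 49/97 = 50.5% → the Infra team
Team Gamma wins each ticket group but the Infra team wins overall — the comparison reverses. Team Gamma's tickets skew toward P0, which has a lower base rate.

No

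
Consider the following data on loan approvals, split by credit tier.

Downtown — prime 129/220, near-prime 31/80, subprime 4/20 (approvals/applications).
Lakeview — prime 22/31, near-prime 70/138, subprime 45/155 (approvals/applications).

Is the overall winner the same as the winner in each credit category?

No

Prime: Downtown 129/220 = 58.6%, Lakeview 22/31 = 71.0% → Lakeview
Near-prime: Downtown 31/80 = 38.8%, Lakeview 70/138 = 50.7% → Lakeview
Subprime: Downtown 4/20 = 20.0%, Lakeview 45/155 = 29.0% → Lakeview
Overall: Downtown 164/320 = 51.2%, Lakeview 137/324 = 42.3% → Downtown
Lakeview wins each credit group but Downtown wins overall — the comparison reverses. Lakeview's applications skew toward subprime, which has a lower base rate.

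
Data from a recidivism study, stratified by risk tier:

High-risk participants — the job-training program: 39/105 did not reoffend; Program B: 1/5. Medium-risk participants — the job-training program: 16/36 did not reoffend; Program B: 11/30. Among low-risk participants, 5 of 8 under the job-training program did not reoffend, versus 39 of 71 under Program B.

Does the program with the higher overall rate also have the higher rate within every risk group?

No

High-risk: the job-training program 39/105 = 37.1%, Program B 1/5 = 20.0% → the job-training program
Medium-risk: the job-training program 16/36 = 44.4%, Program B 11/30 = 36.7% → the job-training program
Low-risk: the job-training program 5/8 = 62.5%, Program B 39/71 = 54.9% → the job-training program
Overall: the job-training program 60/149 = 40.3%, Program B 51/106 = 48.1% → Program B
The job-training program wins each risk group but Program B wins overall — the comparison reverses. The job-training program's participants skew toward high-risk, which has a lower base rate.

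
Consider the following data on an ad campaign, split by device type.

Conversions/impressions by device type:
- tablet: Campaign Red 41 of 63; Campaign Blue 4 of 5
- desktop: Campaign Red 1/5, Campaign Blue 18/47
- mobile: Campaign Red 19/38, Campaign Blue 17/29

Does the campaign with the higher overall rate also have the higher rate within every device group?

Tablet: Campaign Red 41/63 = 65.1%, Campaign Blue 4/5 = 80.0% → Campaign Blue
Desktop: Campaign Red 1/5 = 20.0%, Campaign Blue 18/47 = 38.3% → Campaign Blue
Mobile: Campaign Red 19/38 = 50.0%, Campaign Blue 17/29 = 58.6% → Campaign Blue
Overall: Campaign Red 61/106 = 57.5%, Campaign Blue 39/81 = 48.1% → Campaign Red
Campaign Blue wins each device group but Campaign Red wins overall — the comparison reverses. Campaign Blue's impressions skew toward desktop, which has a lower base rate.

No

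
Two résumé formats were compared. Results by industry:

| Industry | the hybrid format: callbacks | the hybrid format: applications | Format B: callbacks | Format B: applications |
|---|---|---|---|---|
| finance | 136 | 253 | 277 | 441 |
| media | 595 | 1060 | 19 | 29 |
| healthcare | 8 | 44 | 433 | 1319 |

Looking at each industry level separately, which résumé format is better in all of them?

Finance: the hybrid format 136/253 = 53.8%, Format B 277/441 = 62.8% → Format B
Media: the hybrid format 595/1060 = 56.1%, Format B 19/29 = 65.5% → Format B
Healthcare: the hybrid format 8/44 = 18.2%, Format B 433/1319 = 32.8% → Format B
Format B has the higher rate in all 3 groups.

Format B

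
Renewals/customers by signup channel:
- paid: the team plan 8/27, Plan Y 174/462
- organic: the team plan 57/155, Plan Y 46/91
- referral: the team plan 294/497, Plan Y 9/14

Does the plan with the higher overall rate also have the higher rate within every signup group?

No

Paid: the team plan 8/27 = 29.6%, Plan Y 174/462 = 37.7% → Plan Y
Organic: the team plan 57/155 = 36.8%, Plan Y 46/91 = 50.5% → Plan Y
Referral: the team plan 294/497 = 59.2%, Plan Y 9/14 = 64.3% → Plan Y
Overall: the team plan 359/679 = 52.9%, Plan Y 229/567 = 40.4% → the team plan
Plan Y wins each signup group but the team plan wins overall — the comparison reverses. Plan Y's customers skew toward paid, which has a lower base rate.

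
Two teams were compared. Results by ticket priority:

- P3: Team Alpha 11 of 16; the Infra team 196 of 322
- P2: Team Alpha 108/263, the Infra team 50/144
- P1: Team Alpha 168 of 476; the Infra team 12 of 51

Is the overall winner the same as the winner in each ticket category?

P3: Team Alpha 11/16 = 68.8%, the Infra team 196/322 = 60.9% → Team Alpha
P2: Team Alpha 108/263 = 41.1%, the Infra team 50/144 = 34.7% → Team Alpha
P1: Team Alpha 168/476 = 35.3%, the Infra team 12/51 = 23.5% → Team Alpha
Overall: Team Alpha 287/755 = 38.0%, the Infra team 258/517 = 49.9% → the Infra team
Team Alpha wins each ticket group but the Infra team wins overall — the comparison reverses. Team Alpha's tickets skew toward P1, which has a lower base rate.

No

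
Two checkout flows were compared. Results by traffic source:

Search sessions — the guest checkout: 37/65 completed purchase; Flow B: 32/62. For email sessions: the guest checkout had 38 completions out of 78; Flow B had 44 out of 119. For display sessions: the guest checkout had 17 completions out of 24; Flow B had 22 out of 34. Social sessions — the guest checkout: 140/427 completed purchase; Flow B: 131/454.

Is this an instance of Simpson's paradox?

No

Search: the guest checkout 37/65 = 56.9%, Flow B 32/62 = 51.6% → the guest checkout
Email: the guest checkout 38/78 = 48.7%, Flow B 44/119 = 37.0% → the guest checkout
Display: the guest checkout 17/24 = 70.8%, Flow B 22/34 = 64.7% → the guest checkout
Social: the guest checkout 140/427 = 32.8%, Flow B 131/454 = 28.9% → the guest checkout
Overall: the guest checkout 232/594 = 39.1%, Flow B 229/669 = 34.2% → the guest checkout
The guest checkout wins overall and in every traffic group — no reversal.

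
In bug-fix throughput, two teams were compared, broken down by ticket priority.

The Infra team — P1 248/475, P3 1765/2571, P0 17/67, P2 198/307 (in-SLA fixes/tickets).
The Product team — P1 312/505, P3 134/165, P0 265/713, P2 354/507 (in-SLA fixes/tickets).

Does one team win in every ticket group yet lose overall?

Yes

P1: the Infra team 248/475 = 52.2%, the Product team 312/505 = 61.8% → the Product team
P3: the Infra team 1765/2571 = 68.7%, the Product team 134/165 = 81.2% → the Product team
P0: the Infra team 17/67 = 25.4%, the Product team 265/713 = 37.2% → the Product team
P2: the Infra team 198/307 = 64.5%, the Product team 354/507 = 69.8% → the Product team
Overall: the Infra team 2228/3420 = 65.1%, the Product team 1065/1890 = 56.3% → the Infra team
The Product team wins each ticket group but the Infra team wins overall — the comparison reverses. The Product team's tickets skew toward P0, which has a lower base rate.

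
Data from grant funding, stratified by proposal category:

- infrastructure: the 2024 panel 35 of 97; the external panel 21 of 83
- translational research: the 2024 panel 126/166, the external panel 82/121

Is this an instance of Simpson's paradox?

No

Infrastructure: the 2024 panel 35/97 = 36.1%, the external panel 21/83 = 25.3% → the 2024 panel
Translational research: the 2024 panel 126/166 = 75.9%, the external panel 82/121 = 67.8% → the 2024 panel
Overall: the 2024 panel 161/263 = 61.2%, the external panel 103/204 = 50.5% → the 2024 panel
The 2024 panel wins overall and in every proposal group — no reversal.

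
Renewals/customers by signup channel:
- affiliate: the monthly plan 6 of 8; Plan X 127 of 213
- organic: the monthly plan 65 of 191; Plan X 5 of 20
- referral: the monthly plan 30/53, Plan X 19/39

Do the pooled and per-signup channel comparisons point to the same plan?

Affiliate: the monthly plan 6/8 = 75.0%, Plan X 127/213 = 59.6% → the monthly plan
Organic: the monthly plan 65/191 = 34.0%, Plan X 5/20 = 25.0% → the monthly plan
Referral: the monthly plan 30/53 = 56.6%, Plan X 19/39 = 48.7% → the monthly plan
Overall: the monthly plan 101/252 = 40.1%, Plan X 151/272 = 55.5% → Plan X
The monthly plan wins each signup group but Plan X wins overall — the comparison reverses. The monthly plan's customers skew toward organic, which has a lower base rate.

No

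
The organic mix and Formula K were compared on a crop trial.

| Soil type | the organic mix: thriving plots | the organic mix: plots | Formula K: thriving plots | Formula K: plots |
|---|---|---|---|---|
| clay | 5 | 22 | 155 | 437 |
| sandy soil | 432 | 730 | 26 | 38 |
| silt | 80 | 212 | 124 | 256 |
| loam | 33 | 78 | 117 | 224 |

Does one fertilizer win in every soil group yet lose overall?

Yes

Clay: the organic mix 5/22 = 22.7%, Formula K 155/437 = 35.5% → Formula K
Sandy soil: the organic mix 432/730 = 59.2%, Formula K 26/38 = 68.4% → Formula K
Silt: the organic mix 80/212 = 37.7%, Formula K 124/256 = 48.4% → Formula K
Loam: the organic mix 33/78 = 42.3%, Formula K 117/224 = 52.2% → Formula K
Overall: the organic mix 550/1042 = 52.8%, Formula K 422/955 = 44.2% → the organic mix
Formula K wins each soil group but the organic mix wins overall — the comparison reverses. Formula K's plots skew toward clay, which has a lower base rate.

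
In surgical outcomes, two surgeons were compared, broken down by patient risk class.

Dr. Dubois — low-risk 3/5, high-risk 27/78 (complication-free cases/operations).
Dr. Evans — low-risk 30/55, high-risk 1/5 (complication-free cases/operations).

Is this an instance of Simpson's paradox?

Low-risk: Dr. Dubois 3/5 = 60.0%, Dr. Evans 30/55 = 54.5% → Dr. Dubois
High-risk: Dr. Dubois 27/78 = 34.6%, Dr. Evans 1/5 = 20.0% → Dr. Dubois
Overall: Dr. Dubois 30/83 = 36.1%, Dr. Evans 31/60 = 51.7% → Dr. Evans
Dr. Dubois wins each patient risk group but Dr. Evans wins overall — the comparison reverses. Dr. Dubois's operations skew toward high-risk, which has a lower base rate.

Yes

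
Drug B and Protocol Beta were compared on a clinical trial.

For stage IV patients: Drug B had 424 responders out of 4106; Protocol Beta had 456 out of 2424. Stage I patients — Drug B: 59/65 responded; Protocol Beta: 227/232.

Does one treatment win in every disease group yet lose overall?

No

Stage IV: Drug B 424/4106 = 10.3%, Protocol Beta 456/2424 = 18.8% → Protocol Beta
Stage I: Drug B 59/65 = 90.8%, Protocol Beta 227/232 = 97.8% → Protocol Beta
Overall: Drug B 483/4171 = 11.6%, Protocol Beta 683/2656 = 25.7% → Protocol Beta
Protocol Beta wins overall and in every disease group — no reversal.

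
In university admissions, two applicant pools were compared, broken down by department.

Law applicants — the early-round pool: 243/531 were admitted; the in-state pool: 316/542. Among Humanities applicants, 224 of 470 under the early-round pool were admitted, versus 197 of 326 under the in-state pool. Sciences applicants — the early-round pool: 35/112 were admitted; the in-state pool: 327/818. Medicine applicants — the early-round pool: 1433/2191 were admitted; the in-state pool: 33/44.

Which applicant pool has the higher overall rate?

Law: the early-round pool 243/531 = 45.8%, the in-state pool 316/542 = 58.3% → the in-state pool
Humanities: the early-round pool 224/470 = 47.7%, the in-state pool 197/326 = 60.4% → the in-state pool
Sciences: the early-round pool 35/112 = 31.2%, the in-state pool 327/818 = 40.0% → the in-state pool
Medicine: the early-round pool 1433/2191 = 65.4%, the in-state pool 33/44 = 75.0% → the in-state pool
Overall: the early-round pool 1935/3304 = 58.6%, the in-state pool 873/1730 = 50.5% → the early-round pool
(The in-state pool wins every department group but the early-round pool wins overall — the in-state pool's applicants skew toward the low-rate Sciences group.)

the early-round pool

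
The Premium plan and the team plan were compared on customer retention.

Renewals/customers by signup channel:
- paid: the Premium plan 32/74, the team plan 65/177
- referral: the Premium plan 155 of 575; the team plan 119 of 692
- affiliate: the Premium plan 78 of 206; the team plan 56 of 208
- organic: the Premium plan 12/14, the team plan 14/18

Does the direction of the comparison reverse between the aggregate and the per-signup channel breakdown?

No

Paid: the Premium plan 32/74 = 43.2%, the team plan 65/177 = 36.7% → the Premium plan
Referral: the Premium plan 155/575 = 27.0%, the team plan 119/692 = 17.2% → the Premium plan
Affiliate: the Premium plan 78/206 = 37.9%, the team plan 56/208 = 26.9% → the Premium plan
Organic: the Premium plan 12/14 = 85.7%, the team plan 14/18 = 77.8% → the Premium plan
Overall: the Premium plan 277/869 = 31.9%, the team plan 254/1095 = 23.2% → the Premium plan
The Premium plan wins overall and in every signup group — no reversal.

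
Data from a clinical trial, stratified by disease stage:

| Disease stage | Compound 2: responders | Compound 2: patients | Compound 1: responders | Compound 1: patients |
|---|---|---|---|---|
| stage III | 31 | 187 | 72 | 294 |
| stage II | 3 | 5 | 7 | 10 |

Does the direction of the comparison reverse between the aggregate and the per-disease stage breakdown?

Stage III: Compound 2 31/187 = 16.6%, Compound 1 72/294 = 24.5% → Compound 1
Stage II: Compound 2 3/5 = 60.0%, Compound 1 7/10 = 70.0% → Compound 1
Overall: Compound 2 34/192 = 17.7%, Compound 1 79/304 = 26.0% → Compound 1
Compound 1 wins overall and in every disease group — no reversal.

No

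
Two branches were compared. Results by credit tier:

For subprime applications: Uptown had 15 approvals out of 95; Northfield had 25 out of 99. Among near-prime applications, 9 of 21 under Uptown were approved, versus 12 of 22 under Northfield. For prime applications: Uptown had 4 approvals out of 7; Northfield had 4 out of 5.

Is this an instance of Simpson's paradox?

No

Subprime: Uptown 15/95 = 15.8%, Northfield 25/99 = 25.3% → Northfield
Near-prime: Uptown 9/21 = 42.9%, Northfield 12/22 = 54.5% → Northfield
Prime: Uptown 4/7 = 57.1%, Northfield 4/5 = 80.0% → Northfield
Overall: Uptown 28/123 = 22.8%, Northfield 41/126 = 32.5% → Northfield
Northfield wins overall and in every credit group — no reversal.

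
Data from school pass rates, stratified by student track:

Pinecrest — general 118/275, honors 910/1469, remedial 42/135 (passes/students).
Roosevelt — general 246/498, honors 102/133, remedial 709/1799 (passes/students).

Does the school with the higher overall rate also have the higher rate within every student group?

General: Pinecrest 118/275 = 42.9%, Roosevelt 246/498 = 49.4% → Roosevelt
Honors: Pinecrest 910/1469 = 61.9%, Roosevelt 102/133 = 76.7% → Roosevelt
Remedial: Pinecrest 42/135 = 31.1%, Roosevelt 709/1799 = 39.4% → Roosevelt
Overall: Pinecrest 1070/1879 = 56.9%, Roosevelt 1057/2430 = 43.5% → Pinecrest
Roosevelt wins each student group but Pinecrest wins overall — the comparison reverses. Roosevelt's students skew toward remedial, which has a lower base rate.

No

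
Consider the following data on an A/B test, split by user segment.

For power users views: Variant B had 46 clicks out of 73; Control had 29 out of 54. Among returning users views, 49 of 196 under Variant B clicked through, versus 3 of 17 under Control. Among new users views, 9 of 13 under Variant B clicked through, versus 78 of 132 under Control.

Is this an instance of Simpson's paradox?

Power users: Variant B 46/73 = 63.0%, Control 29/54 = 53.7% → Variant B
Returning users: Variant B 49/196 = 25.0%, Control 3/17 = 17.6% → Variant B
New users: Variant B 9/13 = 69.2%, Control 78/132 = 59.1% → Variant B
Overall: Variant B 104/282 = 36.9%, Control 110/203 = 54.2% → Control
Variant B wins each user group but Control wins overall — the comparison reverses. Variant B's views skew toward returning users, which has a lower base rate.

Yes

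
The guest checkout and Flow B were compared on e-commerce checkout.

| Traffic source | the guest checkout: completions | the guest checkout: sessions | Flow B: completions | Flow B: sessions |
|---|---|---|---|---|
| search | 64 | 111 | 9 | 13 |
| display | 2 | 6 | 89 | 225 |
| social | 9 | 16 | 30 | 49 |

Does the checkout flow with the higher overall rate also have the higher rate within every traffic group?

Search: the guest checkout 64/111 = 57.7%, Flow B 9/13 = 69.2% → Flow B
Display: the guest checkout 2/6 = 33.3%, Flow B 89/225 = 39.6% → Flow B
Social: the guest checkout 9/16 = 56.2%, Flow B 30/49 = 61.2% → Flow B
Overall: the guest checkout 75/133 = 56.4%, Flow B 128/287 = 44.6% → the guest checkout
Flow B wins each traffic group but the guest checkout wins overall — the comparison reverses. Flow B's sessions skew toward display, which has a lower base rate.

No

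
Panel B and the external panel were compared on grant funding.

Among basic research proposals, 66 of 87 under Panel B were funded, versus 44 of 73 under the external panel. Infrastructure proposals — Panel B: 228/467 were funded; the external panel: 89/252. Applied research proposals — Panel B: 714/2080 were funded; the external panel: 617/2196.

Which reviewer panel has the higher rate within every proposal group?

Basic research: Panel B 66/87 = 75.9%, the external panel 44/73 = 60.3% → Panel B
Infrastructure: Panel B 228/467 = 48.8%, the external panel 89/252 = 35.3% → Panel B
Applied research: Panel B 714/2080 = 34.3%, the external panel 617/2196 = 28.1% → Panel B
Panel B has the higher rate in all 3 groups.

Panel B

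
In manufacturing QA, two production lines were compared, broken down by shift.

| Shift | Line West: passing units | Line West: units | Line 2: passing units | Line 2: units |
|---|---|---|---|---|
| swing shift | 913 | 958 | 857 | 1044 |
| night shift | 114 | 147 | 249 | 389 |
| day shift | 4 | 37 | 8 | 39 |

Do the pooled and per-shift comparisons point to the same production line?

No

Swing shift: Line West 913/958 = 95.3%, Line 2 857/1044 = 82.1% → Line West
Night shift: Line West 114/147 = 77.6%, Line 2 249/389 = 64.0% → Line West
Day shift: Line West 4/37 = 10.8%, Line 2 8/39 = 20.5% → Line 2
Overall: Line West 1031/1142 = 90.3%, Line 2 1114/1472 = 75.7% → Line West
Neither sweeps: Line West wins 2 of 3 groups, Line 2 wins 1. Line West wins overall but not every group — no Simpson reversal.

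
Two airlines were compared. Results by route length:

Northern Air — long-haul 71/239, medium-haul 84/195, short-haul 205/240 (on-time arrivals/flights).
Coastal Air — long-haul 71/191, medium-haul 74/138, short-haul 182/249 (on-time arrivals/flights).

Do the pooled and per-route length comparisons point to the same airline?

No

Long-haul: Northern Air 71/239 = 29.7%, Coastal Air 71/191 = 37.2% → Coastal Air
Medium-haul: Northern Air 84/195 = 43.1%, Coastal Air 74/138 = 53.6% → Coastal Air
Short-haul: Northern Air 205/240 = 85.4%, Coastal Air 182/249 = 73.1% → Northern Air
Overall: Northern Air 360/674 = 53.4%, Coastal Air 327/578 = 56.6% → Coastal Air
Neither sweeps: Northern Air wins 1 of 3 groups, Coastal Air wins 2. Coastal Air wins overall but not every group — no Simpson reversal.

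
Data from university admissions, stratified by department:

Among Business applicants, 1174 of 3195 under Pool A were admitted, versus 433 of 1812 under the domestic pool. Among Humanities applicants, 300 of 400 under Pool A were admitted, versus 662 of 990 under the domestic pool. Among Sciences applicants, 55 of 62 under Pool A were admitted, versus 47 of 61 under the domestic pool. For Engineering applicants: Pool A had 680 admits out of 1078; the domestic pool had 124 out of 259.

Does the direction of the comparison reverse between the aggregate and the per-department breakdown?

Business: Pool A 1174/3195 = 36.7%, the domestic pool 433/1812 = 23.9% → Pool A
Humanities: Pool A 300/400 = 75.0%, the domestic pool 662/990 = 66.9% → Pool A
Sciences: Pool A 55/62 = 88.7%, the domestic pool 47/61 = 77.0% → Pool A
Engineering: Pool A 680/1078 = 63.1%, the domestic pool 124/259 = 47.9% → Pool A
Overall: Pool A 2209/4735 = 46.7%, the domestic pool 1266/3122 = 40.6% → Pool A
Pool A wins overall and in every department group — no reversal.

No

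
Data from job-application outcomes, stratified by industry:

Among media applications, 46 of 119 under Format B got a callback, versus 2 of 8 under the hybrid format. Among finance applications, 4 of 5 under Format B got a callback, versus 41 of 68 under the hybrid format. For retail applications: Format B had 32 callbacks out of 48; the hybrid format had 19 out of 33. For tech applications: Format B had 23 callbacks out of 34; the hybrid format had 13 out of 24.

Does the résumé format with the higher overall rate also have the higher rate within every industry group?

No

Media: Format B 46/119 = 38.7%, the hybrid format 2/8 = 25.0% → Format B
Finance: Format B 4/5 = 80.0%, the hybrid format 41/68 = 60.3% → Format B
Retail: Format B 32/48 = 66.7%, the hybrid format 19/33 = 57.6% → Format B
Tech: Format B 23/34 = 67.6%, the hybrid format 13/24 = 54.2% → Format B
Overall: Format B 105/206 = 51.0%, the hybrid format 75/133 = 56.4% → the hybrid format
Format B wins each industry group but the hybrid format wins overall — the comparison reverses. Format B's applications skew toward media, which has a lower base rate.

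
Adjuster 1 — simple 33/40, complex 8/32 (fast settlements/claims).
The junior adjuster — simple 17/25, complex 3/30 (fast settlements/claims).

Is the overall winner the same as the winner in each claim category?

Simple: Adjuster 1 33/40 = 82.5%, the junior adjuster 17/25 = 68.0% → Adjuster 1
Complex: Adjuster 1 8/32 = 25.0%, the junior adjuster 3/30 = 10.0% → Adjuster 1
Overall: Adjuster 1 41/72 = 56.9%, the junior adjuster 20/55 = 36.4% → Adjuster 1
Adjuster 1 wins overall and in every claim group — no reversal.

Yes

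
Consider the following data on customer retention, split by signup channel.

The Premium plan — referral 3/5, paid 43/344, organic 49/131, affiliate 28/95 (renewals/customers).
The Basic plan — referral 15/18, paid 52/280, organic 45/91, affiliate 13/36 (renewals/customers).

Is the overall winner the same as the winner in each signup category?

Yes

Referral: the Premium plan 3/5 = 60.0%, the Basic plan 15/18 = 83.3% → the Basic plan
Paid: the Premium plan 43/344 = 12.5%, the Basic plan 52/280 = 18.6% → the Basic plan
Organic: the Premium plan 49/131 = 37.4%, the Basic plan 45/91 = 49.5% → the Basic plan
Affiliate: the Premium plan 28/95 = 29.5%, the Basic plan 13/36 = 36.1% → the Basic plan
Overall: the Premium plan 123/575 = 21.4%, the Basic plan 125/425 = 29.4% → the Basic plan
The Basic plan wins overall and in every signup group — no reversal.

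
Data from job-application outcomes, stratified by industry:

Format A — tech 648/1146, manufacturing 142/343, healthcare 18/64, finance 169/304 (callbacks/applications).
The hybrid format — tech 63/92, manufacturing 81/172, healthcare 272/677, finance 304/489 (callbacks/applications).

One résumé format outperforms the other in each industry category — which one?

Tech: Format A 648/1146 = 56.5%, the hybrid format 63/92 = 68.5% → the hybrid format
Manufacturing: Format A 142/343 = 41.4%, the hybrid format 81/172 = 47.1% → the hybrid format
Healthcare: Format A 18/64 = 28.1%, the hybrid format 272/677 = 40.2% → the hybrid format
Finance: Format A 169/304 = 55.6%, the hybrid format 304/489 = 62.2% → the hybrid format
The hybrid format has the higher rate in all 4 groups.

the hybrid format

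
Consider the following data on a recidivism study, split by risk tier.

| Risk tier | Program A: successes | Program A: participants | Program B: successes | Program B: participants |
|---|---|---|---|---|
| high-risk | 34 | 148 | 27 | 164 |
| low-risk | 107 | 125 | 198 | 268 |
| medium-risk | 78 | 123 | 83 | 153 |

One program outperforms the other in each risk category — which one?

High-risk: Program A 34/148 = 23.0%, Program B 27/164 = 16.5% → Program A
Low-risk: Program A 107/125 = 85.6%, Program B 198/268 = 73.9% → Program A
Medium-risk: Program A 78/123 = 63.4%, Program B 83/153 = 54.2% → Program A
Program A has the higher rate in all 3 groups.

Program A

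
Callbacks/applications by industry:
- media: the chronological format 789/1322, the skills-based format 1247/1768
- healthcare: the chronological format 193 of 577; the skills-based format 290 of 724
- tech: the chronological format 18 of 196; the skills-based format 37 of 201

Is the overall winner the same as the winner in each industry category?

Yes

Media: the chronological format 789/1322 = 59.7%, the skills-based format 1247/1768 = 70.5% → the skills-based format
Healthcare: the chronological format 193/577 = 33.4%, the skills-based format 290/724 = 40.1% → the skills-based format
Tech: the chronological format 18/196 = 9.2%, the skills-based format 37/201 = 18.4% → the skills-based format
Overall: the chronological format 1000/2095 = 47.7%, the skills-based format 1574/2693 = 58.4% → the skills-based format
The skills-based format wins overall and in every industry group — no reversal.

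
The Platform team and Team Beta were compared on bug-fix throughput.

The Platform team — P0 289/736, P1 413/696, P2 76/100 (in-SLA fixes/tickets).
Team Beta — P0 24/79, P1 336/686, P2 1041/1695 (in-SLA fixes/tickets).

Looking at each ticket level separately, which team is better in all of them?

P0: the Platform team 289/736 = 39.3%, Team Beta 24/79 = 30.4% → the Platform team
P1: the Platform team 413/696 = 59.3%, Team Beta 336/686 = 49.0% → the Platform team
P2: the Platform team 76/100 = 76.0%, Team Beta 1041/1695 = 61.4% → the Platform team
The Platform team has the higher rate in all 3 groups.

the Platform team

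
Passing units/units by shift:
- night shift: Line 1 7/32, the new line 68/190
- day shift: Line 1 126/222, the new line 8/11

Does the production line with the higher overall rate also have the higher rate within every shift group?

Night shift: Line 1 7/32 = 21.9%, the new line 68/190 = 35.8% → the new line
Day shift: Line 1 126/222 = 56.8%, the new line 8/11 = 72.7% → the new line
Overall: Line 1 133/254 = 52.4%, the new line 76/201 = 37.8% → Line 1
The new line wins each shift group but Line 1 wins overall — the comparison reverses. The new line's units skew toward night shift, which has a lower base rate.

No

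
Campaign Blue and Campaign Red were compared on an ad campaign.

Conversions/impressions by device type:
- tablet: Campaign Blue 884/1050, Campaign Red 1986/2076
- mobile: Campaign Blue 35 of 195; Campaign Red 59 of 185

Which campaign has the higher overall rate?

Campaign Red

Tablet: Campaign Blue 884/1050 = 84.2%, Campaign Red 1986/2076 = 95.7% → Campaign Red
Mobile: Campaign Blue 35/195 = 17.9%, Campaign Red 59/185 = 31.9% → Campaign Red
Overall: Campaign Blue 919/1245 = 73.8%, Campaign Red 2045/2261 = 90.4% → Campaign Red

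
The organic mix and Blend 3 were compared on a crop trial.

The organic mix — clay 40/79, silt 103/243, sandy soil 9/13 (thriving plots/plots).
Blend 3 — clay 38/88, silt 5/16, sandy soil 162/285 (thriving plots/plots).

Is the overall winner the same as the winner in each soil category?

No

Clay: the organic mix 40/79 = 50.6%, Blend 3 38/88 = 43.2% → the organic mix
Silt: the organic mix 103/243 = 42.4%, Blend 3 5/16 = 31.2% → the organic mix
Sandy soil: the organic mix 9/13 = 69.2%, Blend 3 162/285 = 56.8% → the organic mix
Overall: the organic mix 152/335 = 45.4%, Blend 3 205/389 = 52.7% → Blend 3
The organic mix wins each soil group but Blend 3 wins overall — the comparison reverses. The organic mix's plots skew toward silt, which has a lower base rate.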